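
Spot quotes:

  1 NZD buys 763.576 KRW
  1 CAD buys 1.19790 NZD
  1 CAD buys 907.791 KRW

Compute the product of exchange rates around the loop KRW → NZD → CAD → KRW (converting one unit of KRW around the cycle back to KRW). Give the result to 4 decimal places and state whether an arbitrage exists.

0.9925 (arbitrage exists)

Around KRW → NZD → CAD → KRW: 1 ÷ 763.576 ÷ 1.19790 × 907.791 = 0.992460
Product < 1; profitable direction is KRW → CAD → NZD → KRW.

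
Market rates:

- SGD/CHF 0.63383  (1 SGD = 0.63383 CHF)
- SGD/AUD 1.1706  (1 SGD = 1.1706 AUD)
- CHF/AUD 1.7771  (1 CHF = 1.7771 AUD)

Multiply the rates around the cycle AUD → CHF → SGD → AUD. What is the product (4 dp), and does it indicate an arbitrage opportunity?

Around AUD → CHF → SGD → AUD: 1 ÷ 1.7771 ÷ 0.63383 × 1.1706 = 1.039259
Product > 1; profitable direction is AUD → CHF → SGD → AUD.

1.0393 (arbitrage exists)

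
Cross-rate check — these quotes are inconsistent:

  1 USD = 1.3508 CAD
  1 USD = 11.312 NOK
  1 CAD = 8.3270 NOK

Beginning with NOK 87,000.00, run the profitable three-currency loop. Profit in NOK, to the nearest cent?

Profitable loop is NOK → CAD → USD → NOK:
NOK 87,000.00 ÷ 8.3270 = CAD 10,447.94
CAD 10,447.94 ÷ 1.3508 = USD 7,734.63
USD 7,734.63 × 11.312 = NOK 87,494.15
Profit = NOK 87,494.15 − NOK 87,000.00

Profit: NOK 494.15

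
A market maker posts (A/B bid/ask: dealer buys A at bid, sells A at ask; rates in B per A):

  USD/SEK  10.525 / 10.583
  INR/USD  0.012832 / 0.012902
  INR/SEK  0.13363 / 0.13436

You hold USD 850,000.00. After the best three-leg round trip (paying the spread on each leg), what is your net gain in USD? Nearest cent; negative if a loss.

Best loop USD → SEK → INR → USD:
USD 850,000.00 × 10.525 (sell USD at bid) = SEK 8,946,250.00
SEK 8,946,250.00 ÷ 0.13436 (buy INR at ask) = INR 66,584,176.84
INR 66,584,176.84 × 0.012832 (sell INR at bid) = USD 854,408.16

Net profit: USD 4,408.16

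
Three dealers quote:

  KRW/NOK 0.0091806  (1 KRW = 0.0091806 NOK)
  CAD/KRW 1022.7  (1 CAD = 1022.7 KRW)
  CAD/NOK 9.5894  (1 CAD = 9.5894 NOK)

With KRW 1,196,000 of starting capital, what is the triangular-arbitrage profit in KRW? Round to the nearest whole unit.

Profitable loop is KRW → CAD → NOK → KRW:
KRW 1,196,000 ÷ 1022.7 = CAD 1,169.45
CAD 1,169.45 × 9.5894 = NOK 11,214.36
NOK 11,214.36 ÷ 0.0091806 = KRW 1,221,528
Profit = KRW 1,221,528 − KRW 1,196,000

Profit: KRW 25,528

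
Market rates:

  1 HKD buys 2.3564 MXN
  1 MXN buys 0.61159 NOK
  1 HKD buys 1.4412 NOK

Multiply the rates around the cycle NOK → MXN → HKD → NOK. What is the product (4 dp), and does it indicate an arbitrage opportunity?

1.0000 (no arbitrage)

Around NOK → MXN → HKD → NOK: 1 ÷ 0.61159 ÷ 2.3564 × 1.4412 = 1.000034
Product ≈ 1 (deviation 0.003%, within rounding noise).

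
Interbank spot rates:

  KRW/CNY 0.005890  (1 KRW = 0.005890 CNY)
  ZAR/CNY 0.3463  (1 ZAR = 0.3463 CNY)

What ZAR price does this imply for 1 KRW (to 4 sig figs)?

KRW/ZAR = 0.01701

1 KRW × 0.005890 = 0.00589 CNY
0.00589 CNY ÷ 0.3463 = 0.0170084 ZAR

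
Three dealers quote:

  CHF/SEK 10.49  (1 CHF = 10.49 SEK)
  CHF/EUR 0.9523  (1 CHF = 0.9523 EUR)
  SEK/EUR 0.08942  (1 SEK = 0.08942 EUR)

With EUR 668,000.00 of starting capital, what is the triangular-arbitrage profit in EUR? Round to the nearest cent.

Profitable loop is EUR → SEK → CHF → EUR:
EUR 668,000.00 ÷ 0.08942 = SEK 7,470,364.57
SEK 7,470,364.57 ÷ 10.49 = CHF 712,141.52
CHF 712,141.52 × 0.9523 = EUR 678,172.37
Profit = EUR 678,172.37 − EUR 668,000.00

Profit: EUR 10,172.37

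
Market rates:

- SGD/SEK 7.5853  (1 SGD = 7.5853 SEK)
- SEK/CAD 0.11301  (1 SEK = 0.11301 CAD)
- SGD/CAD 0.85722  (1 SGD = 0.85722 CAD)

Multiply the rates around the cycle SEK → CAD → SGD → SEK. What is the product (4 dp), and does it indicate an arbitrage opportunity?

1.0000 (no arbitrage)

Around SEK → CAD → SGD → SEK: 1 × 0.11301 ÷ 0.85722 × 7.5853 = 0.999994
Product ≈ 1 (deviation 0.001%, within rounding noise).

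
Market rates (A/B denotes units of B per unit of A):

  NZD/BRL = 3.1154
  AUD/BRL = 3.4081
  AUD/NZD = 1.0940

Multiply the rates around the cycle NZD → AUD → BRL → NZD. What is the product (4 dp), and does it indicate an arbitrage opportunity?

1.0000 (no arbitrage)

Around NZD → AUD → BRL → NZD: 1 ÷ 1.0940 × 3.4081 ÷ 3.1154 = 0.999957
Product ≈ 1 (deviation 0.004%, within rounding noise).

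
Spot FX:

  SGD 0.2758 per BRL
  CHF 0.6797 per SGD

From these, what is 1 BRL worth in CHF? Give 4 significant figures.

BRL/CHF = 0.1875

1 BRL × 0.2758 = 0.2758 SGD
0.2758 SGD × 0.6797 = 0.187461 CHF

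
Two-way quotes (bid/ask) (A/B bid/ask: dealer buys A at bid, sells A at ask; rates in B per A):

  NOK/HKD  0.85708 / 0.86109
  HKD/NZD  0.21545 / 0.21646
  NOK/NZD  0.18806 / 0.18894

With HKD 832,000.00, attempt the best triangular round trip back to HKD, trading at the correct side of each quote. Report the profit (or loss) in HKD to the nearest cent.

Best loop HKD → NOK → NZD → HKD:
HKD 832,000.00 ÷ 0.86109 (buy NOK at ask) = NOK 966,217.24
NOK 966,217.24 × 0.18806 (sell NOK at bid) = NZD 181,706.81
NZD 181,706.81 ÷ 0.21646 (buy HKD at ask) = HKD 839,447.54

Net profit: HKD 7,447.54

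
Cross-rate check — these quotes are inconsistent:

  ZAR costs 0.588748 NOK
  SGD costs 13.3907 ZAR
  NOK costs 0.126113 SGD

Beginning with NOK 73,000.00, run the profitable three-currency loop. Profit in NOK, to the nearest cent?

Profitable loop is NOK → ZAR → SGD → NOK:
NOK 73,000.00 ÷ 0.588748 = ZAR 123,991.93
ZAR 123,991.93 ÷ 13.3907 = SGD 9,259.56
SGD 9,259.56 ÷ 0.126113 = NOK 73,422.69
Profit = NOK 73,422.69 − NOK 73,000.00

Profit: NOK 422.69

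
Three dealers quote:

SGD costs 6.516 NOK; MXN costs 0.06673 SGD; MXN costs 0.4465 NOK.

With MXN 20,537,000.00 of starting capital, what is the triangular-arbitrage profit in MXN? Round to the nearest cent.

Profitable loop is MXN → NOK → SGD → MXN:
MXN 20,537,000.00 × 0.4465 = NOK 9,169,770.50
NOK 9,169,770.50 ÷ 6.516 = SGD 1,407,269.87
SGD 1,407,269.87 ÷ 0.06673 = MXN 21,089,013.55
Profit = MXN 21,089,013.55 − MXN 20,537,000.00

Profit: MXN 552,013.55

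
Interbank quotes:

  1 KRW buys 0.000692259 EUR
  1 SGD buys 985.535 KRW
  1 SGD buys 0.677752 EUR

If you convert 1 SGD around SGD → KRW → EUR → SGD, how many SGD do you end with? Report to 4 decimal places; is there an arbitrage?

1.0066 (arbitrage exists)

Around SGD → KRW → EUR → SGD: 1 × 985.535 × 0.000692259 ÷ 0.677752 = 1.006630
Product > 1; profitable direction is SGD → KRW → EUR → SGD.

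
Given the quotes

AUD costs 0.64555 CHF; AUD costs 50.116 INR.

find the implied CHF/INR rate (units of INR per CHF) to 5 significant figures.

1 CHF ÷ 0.64555 = 1.54907 AUD
1.54907 AUD × 50.116 = 77.633 INR

CHF/INR = 77.633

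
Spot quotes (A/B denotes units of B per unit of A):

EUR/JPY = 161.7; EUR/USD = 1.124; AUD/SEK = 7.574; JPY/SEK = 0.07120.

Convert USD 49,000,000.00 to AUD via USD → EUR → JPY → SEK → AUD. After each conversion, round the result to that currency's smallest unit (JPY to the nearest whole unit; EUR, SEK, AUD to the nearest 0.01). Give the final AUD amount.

USD 49,000,000.00 ÷ 1.124 = EUR 43,594,306.05
EUR 43,594,306.05 × 161.7 = JPY 7,049,199,288
JPY 7,049,199,288 × 0.07120 = SEK 501,902,989.31
SEK 501,902,989.31 ÷ 7.574 = AUD 66,266,568.43

AUD 66,266,568.43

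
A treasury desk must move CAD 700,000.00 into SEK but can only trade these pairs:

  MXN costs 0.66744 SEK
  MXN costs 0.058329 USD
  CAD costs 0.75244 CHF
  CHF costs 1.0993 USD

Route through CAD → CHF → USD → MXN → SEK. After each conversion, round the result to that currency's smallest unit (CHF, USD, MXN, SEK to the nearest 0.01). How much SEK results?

CAD 700,000.00 × 0.75244 = CHF 526,708.00
CHF 526,708.00 × 1.0993 = USD 579,010.10
USD 579,010.10 ÷ 0.058329 = MXN 9,926,624.83
MXN 9,926,624.83 × 0.66744 = SEK 6,625,426.48

SEK 6,625,426.48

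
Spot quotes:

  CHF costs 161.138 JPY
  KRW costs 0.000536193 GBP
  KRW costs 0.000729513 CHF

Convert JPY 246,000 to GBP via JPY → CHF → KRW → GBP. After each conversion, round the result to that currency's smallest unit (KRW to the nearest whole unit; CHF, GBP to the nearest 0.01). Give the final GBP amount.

GBP 1,122.08

JPY 246,000 ÷ 161.138 = CHF 1,526.64
CHF 1,526.64 ÷ 0.000729513 = KRW 2,092,684
KRW 2,092,684 × 0.000536193 = GBP 1,122.08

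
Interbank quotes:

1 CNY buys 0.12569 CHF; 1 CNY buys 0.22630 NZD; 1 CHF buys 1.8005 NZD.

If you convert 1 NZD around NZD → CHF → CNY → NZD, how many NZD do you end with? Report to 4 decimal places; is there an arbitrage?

Around NZD → CHF → CNY → NZD: 1 ÷ 1.8005 ÷ 0.12569 × 0.22630 = 0.999979
Product ≈ 1 (deviation 0.002%, within rounding noise).

1.0000 (no arbitrage)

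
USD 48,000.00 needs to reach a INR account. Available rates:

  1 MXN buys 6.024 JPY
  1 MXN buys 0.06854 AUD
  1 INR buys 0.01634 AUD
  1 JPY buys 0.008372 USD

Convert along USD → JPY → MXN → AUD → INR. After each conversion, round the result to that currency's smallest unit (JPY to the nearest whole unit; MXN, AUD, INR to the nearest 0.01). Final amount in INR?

USD 48,000.00 ÷ 0.008372 = JPY 5,733,397
JPY 5,733,397 ÷ 6.024 = MXN 951,759.13
MXN 951,759.13 × 0.06854 = AUD 65,233.57
AUD 65,233.57 ÷ 0.01634 = INR 3,992,262.55

INR 3,992,262.55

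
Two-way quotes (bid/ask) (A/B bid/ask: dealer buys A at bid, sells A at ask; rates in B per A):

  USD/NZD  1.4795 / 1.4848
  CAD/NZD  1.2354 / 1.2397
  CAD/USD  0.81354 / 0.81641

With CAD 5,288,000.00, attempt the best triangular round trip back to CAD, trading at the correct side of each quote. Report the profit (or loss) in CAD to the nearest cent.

Best loop CAD → NZD → USD → CAD:
CAD 5,288,000.00 × 1.2354 (sell CAD at bid) = NZD 6,532,795.20
NZD 6,532,795.20 ÷ 1.4848 (buy USD at ask) = USD 4,399,781.25
USD 4,399,781.25 ÷ 0.81641 (buy CAD at ask) = CAD 5,389,180.99

Net profit: CAD 101,180.99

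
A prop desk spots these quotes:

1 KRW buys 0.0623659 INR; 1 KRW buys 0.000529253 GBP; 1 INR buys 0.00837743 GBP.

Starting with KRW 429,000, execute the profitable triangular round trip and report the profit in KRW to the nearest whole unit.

Profit: KRW 5,573

Profitable loop is KRW → GBP → INR → KRW:
KRW 429,000 × 0.000529253 = GBP 227.05
GBP 227.05 ÷ 0.00837743 = INR 27,102.53
INR 27,102.53 ÷ 0.0623659 = KRW 434,573
Profit = KRW 434,573 − KRW 429,000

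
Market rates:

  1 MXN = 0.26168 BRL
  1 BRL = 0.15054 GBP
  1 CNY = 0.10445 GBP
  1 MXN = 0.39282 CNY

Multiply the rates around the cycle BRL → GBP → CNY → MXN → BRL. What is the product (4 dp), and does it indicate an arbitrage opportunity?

0.9601 (arbitrage exists)

Around BRL → GBP → CNY → MXN → BRL: 1 × 0.15054 ÷ 0.10445 ÷ 0.39282 × 0.26168 = 0.960109
Product < 1; profitable direction is BRL → MXN → CNY → GBP → BRL.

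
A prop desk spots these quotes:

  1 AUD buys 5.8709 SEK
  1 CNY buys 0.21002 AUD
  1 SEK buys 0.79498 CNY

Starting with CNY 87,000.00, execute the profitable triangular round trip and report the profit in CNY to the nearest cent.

Profitable loop is CNY → SEK → AUD → CNY:
CNY 87,000.00 ÷ 0.79498 = SEK 109,436.72
SEK 109,436.72 ÷ 5.8709 = AUD 18,640.53
AUD 18,640.53 ÷ 0.21002 = CNY 88,756.00
Profit = CNY 88,756.00 − CNY 87,000.00

Profit: CNY 1,756.00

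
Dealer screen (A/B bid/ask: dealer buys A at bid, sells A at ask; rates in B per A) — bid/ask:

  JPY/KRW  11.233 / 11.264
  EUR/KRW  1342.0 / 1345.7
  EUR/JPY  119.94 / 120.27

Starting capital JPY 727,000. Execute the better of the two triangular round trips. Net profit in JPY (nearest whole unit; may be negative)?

Best loop JPY → KRW → EUR → JPY:
JPY 727,000 × 11.233 (sell JPY at bid) = KRW 8,166,391
KRW 8,166,391 ÷ 1345.7 (buy EUR at ask) = EUR 6,068.51
EUR 6,068.51 × 119.94 (sell EUR at bid) = JPY 727,857

Net profit: JPY 857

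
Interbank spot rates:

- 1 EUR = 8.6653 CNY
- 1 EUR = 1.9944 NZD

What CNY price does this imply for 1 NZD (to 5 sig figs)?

1 NZD ÷ 1.9944 = 0.501404 EUR
0.501404 EUR × 8.6653 = 4.34482 CNY

NZD/CNY = 4.3448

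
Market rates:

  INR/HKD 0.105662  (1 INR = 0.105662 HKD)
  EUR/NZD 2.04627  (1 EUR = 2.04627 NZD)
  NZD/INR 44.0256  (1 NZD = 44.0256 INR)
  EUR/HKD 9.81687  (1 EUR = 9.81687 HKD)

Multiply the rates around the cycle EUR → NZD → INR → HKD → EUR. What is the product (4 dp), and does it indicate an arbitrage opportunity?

Around EUR → NZD → INR → HKD → EUR: 1 × 2.04627 × 44.0256 × 0.105662 ÷ 9.81687 = 0.969648
Product < 1; profitable direction is EUR → HKD → INR → NZD → EUR.

0.9696 (arbitrage exists)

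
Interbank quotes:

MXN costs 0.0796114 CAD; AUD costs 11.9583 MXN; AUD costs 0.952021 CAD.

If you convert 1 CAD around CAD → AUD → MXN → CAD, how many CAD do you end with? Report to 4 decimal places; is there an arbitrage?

Around CAD → AUD → MXN → CAD: 1 ÷ 0.952021 × 11.9583 × 0.0796114 = 0.999996
Product ≈ 1 (deviation 0.000%, within rounding noise).

1.0000 (no arbitrage)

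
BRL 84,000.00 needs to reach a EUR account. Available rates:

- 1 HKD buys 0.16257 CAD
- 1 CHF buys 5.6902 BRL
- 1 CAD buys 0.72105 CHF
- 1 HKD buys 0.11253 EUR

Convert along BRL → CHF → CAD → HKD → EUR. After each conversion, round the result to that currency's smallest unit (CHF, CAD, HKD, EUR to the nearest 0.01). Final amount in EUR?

BRL 84,000.00 ÷ 5.6902 = CHF 14,762.22
CHF 14,762.22 ÷ 0.72105 = CAD 20,473.23
CAD 20,473.23 ÷ 0.16257 = HKD 125,934.86
HKD 125,934.86 × 0.11253 = EUR 14,171.45

EUR 14,171.45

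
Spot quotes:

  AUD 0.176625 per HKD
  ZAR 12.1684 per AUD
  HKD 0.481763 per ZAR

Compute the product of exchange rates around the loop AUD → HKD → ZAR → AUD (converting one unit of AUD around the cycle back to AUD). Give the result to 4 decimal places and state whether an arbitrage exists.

0.9658 (arbitrage exists)

Around AUD → HKD → ZAR → AUD: 1 ÷ 0.176625 ÷ 0.481763 ÷ 12.1684 = 0.965786
Product < 1; profitable direction is AUD → ZAR → HKD → AUD.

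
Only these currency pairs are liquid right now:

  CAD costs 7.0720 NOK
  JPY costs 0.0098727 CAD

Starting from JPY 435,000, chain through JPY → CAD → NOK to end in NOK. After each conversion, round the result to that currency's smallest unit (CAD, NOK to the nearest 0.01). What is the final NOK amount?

NOK 30,371.55

JPY 435,000 × 0.0098727 = CAD 4,294.62
CAD 4,294.62 × 7.0720 = NOK 30,371.55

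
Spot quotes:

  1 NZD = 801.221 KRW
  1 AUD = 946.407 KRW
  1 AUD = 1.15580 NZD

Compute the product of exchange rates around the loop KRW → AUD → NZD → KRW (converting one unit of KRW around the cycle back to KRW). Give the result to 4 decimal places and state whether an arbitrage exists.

0.9785 (arbitrage exists)

Around KRW → AUD → NZD → KRW: 1 ÷ 946.407 × 1.15580 × 801.221 = 0.978492
Product < 1; profitable direction is KRW → NZD → AUD → KRW.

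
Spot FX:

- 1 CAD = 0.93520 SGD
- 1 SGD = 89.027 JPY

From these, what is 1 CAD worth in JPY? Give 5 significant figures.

CAD/JPY = 83.258

1 CAD × 0.93520 = 0.9352 SGD
0.9352 SGD × 89.027 = 83.2581 JPY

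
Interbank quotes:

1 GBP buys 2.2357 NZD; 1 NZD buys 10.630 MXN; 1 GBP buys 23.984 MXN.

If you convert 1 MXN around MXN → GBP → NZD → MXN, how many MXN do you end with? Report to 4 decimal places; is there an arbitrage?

0.9909 (arbitrage exists)

Around MXN → GBP → NZD → MXN: 1 ÷ 23.984 × 2.2357 × 10.630 = 0.990889
Product < 1; profitable direction is MXN → NZD → GBP → MXN.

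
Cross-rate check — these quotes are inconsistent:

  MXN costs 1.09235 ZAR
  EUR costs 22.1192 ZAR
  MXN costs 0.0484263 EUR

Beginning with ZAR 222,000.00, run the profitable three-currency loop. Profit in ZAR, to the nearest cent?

Profitable loop is ZAR → EUR → MXN → ZAR:
ZAR 222,000.00 ÷ 22.1192 = EUR 10,036.53
EUR 10,036.53 ÷ 0.0484263 = MXN 207,253.69
MXN 207,253.69 × 1.09235 = ZAR 226,393.57
Profit = ZAR 226,393.57 − ZAR 222,000.00

Profit: ZAR 4,393.57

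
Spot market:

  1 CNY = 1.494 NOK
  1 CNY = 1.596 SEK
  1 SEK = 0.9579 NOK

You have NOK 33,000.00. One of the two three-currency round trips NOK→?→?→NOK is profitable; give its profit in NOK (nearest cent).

Profitable loop is NOK → CNY → SEK → NOK:
NOK 33,000.00 ÷ 1.494 = CNY 22,088.35
CNY 22,088.35 × 1.596 = SEK 35,253.01
SEK 35,253.01 × 0.9579 = NOK 33,768.86
Profit = NOK 33,768.86 − NOK 33,000.00

Profit: NOK 768.86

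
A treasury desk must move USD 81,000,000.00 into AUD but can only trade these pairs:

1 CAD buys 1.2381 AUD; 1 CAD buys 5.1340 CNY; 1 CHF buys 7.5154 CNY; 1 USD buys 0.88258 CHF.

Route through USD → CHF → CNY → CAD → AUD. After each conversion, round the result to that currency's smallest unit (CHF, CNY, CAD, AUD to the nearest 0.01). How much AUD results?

USD 81,000,000.00 × 0.88258 = CHF 71,488,980.00
CHF 71,488,980.00 × 7.5154 = CNY 537,268,280.29
CNY 537,268,280.29 ÷ 5.1340 = CAD 104,649,061.22
CAD 104,649,061.22 × 1.2381 = AUD 129,566,002.70

AUD 129,566,002.70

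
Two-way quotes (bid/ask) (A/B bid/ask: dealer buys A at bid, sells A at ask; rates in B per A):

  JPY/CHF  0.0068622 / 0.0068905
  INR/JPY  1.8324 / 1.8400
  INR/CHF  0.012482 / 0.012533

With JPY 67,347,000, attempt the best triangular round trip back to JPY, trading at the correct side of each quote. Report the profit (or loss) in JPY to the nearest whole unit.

Net profit: JPY 221,903

Best loop JPY → CHF → INR → JPY:
JPY 67,347,000 × 0.0068622 (sell JPY at bid) = CHF 462,148.58
CHF 462,148.58 ÷ 0.012533 (buy INR at ask) = INR 36,874,537.89
INR 36,874,537.89 × 1.8324 (sell INR at bid) = JPY 67,568,903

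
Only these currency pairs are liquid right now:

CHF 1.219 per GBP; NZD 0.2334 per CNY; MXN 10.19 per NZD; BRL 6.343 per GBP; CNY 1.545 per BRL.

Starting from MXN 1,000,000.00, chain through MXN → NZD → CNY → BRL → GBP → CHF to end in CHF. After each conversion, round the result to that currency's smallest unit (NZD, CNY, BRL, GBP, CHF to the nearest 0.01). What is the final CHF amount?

CHF 52,300.46

MXN 1,000,000.00 ÷ 10.19 = NZD 98,135.43
NZD 98,135.43 ÷ 0.2334 = CNY 420,460.28
CNY 420,460.28 ÷ 1.545 = BRL 272,142.58
BRL 272,142.58 ÷ 6.343 = GBP 42,904.40
GBP 42,904.40 × 1.219 = CHF 52,300.46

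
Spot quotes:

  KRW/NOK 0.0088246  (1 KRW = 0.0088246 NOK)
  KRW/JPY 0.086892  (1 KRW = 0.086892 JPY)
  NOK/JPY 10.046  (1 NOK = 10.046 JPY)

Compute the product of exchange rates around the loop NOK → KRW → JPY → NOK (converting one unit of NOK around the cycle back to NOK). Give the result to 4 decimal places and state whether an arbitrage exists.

Around NOK → KRW → JPY → NOK: 1 ÷ 0.0088246 × 0.086892 ÷ 10.046 = 0.980148
Product < 1; profitable direction is NOK → JPY → KRW → NOK.

0.9801 (arbitrage exists)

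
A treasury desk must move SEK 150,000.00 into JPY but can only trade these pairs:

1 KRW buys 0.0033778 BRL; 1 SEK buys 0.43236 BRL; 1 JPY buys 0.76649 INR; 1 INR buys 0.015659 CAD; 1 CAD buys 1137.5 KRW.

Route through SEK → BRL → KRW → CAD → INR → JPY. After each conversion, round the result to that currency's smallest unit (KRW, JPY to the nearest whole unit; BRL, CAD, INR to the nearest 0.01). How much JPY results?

JPY 1,406,309

SEK 150,000.00 × 0.43236 = BRL 64,854.00
BRL 64,854.00 ÷ 0.0033778 = KRW 19,200,071
KRW 19,200,071 ÷ 1137.5 = CAD 16,879.18
CAD 16,879.18 ÷ 0.015659 = INR 1,077,921.96
INR 1,077,921.96 ÷ 0.76649 = JPY 1,406,309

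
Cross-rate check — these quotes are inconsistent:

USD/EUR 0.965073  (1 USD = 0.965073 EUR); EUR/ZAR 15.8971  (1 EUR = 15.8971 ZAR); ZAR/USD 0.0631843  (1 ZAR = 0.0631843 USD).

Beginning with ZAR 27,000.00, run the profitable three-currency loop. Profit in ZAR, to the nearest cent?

Profit: ZAR 853.29

Profitable loop is ZAR → EUR → USD → ZAR:
ZAR 27,000.00 ÷ 15.8971 = EUR 1,698.42
EUR 1,698.42 ÷ 0.965073 = USD 1,759.89
USD 1,759.89 ÷ 0.0631843 = ZAR 27,853.29
Profit = ZAR 27,853.29 − ZAR 27,000.00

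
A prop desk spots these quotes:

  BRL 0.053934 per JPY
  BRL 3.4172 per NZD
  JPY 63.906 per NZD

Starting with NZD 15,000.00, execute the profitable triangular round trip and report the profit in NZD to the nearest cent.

Profitable loop is NZD → JPY → BRL → NZD:
NZD 15,000.00 × 63.906 = JPY 958,590
JPY 958,590 × 0.053934 = BRL 51,700.59
BRL 51,700.59 ÷ 3.4172 = NZD 15,129.52
Profit = NZD 15,129.52 − NZD 15,000.00

Profit: NZD 129.52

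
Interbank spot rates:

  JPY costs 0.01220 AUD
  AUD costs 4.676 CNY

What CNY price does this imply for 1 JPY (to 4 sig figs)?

JPY/CNY = 0.05705

1 JPY × 0.01220 = 0.0122 AUD
0.0122 AUD × 4.676 = 0.0570472 CNY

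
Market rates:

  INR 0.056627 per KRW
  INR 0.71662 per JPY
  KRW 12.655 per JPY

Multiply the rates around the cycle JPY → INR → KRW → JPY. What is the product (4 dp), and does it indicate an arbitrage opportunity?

1.0000 (no arbitrage)

Around JPY → INR → KRW → JPY: 1 × 0.71662 ÷ 0.056627 ÷ 12.655 = 1.000007
Product ≈ 1 (deviation 0.001%, within rounding noise).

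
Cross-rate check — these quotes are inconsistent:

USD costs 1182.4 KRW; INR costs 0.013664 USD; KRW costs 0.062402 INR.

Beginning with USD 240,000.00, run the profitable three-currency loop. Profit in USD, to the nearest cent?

Profitable loop is USD → KRW → INR → USD:
USD 240,000.00 × 1182.4 = KRW 283,776,000
KRW 283,776,000 × 0.062402 = INR 17,708,189.95
INR 17,708,189.95 × 0.013664 = USD 241,964.71
Profit = USD 241,964.71 − USD 240,000.00

Profit: USD 1,964.71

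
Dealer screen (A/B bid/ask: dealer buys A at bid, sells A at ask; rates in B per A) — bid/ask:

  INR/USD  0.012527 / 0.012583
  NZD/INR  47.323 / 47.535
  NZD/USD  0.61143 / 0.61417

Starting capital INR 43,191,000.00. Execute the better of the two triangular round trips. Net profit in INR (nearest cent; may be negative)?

Net profit: INR 960,179.29

Best loop INR → NZD → USD → INR:
INR 43,191,000.00 ÷ 47.535 (buy NZD at ask) = NZD 908,614.70
NZD 908,614.70 × 0.61143 (sell NZD at bid) = USD 555,554.29
USD 555,554.29 ÷ 0.012583 (buy INR at ask) = INR 44,151,179.29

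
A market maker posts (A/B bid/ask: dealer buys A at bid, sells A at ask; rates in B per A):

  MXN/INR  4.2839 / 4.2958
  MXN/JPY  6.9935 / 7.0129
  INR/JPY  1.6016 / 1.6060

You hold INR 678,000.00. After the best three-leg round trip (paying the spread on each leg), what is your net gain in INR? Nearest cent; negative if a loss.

Net profit: INR 9,281.54

Best loop INR → MXN → JPY → INR:
INR 678,000.00 ÷ 4.2958 (buy MXN at ask) = MXN 157,828.58
MXN 157,828.58 × 6.9935 (sell MXN at bid) = JPY 1,103,774
JPY 1,103,774 ÷ 1.6060 (buy INR at ask) = INR 687,281.54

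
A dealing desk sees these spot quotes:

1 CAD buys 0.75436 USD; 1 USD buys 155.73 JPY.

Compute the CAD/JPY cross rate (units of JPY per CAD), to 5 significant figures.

1 CAD × 0.75436 = 0.75436 USD
0.75436 USD × 155.73 = 117.476 JPY

CAD/JPY = 117.48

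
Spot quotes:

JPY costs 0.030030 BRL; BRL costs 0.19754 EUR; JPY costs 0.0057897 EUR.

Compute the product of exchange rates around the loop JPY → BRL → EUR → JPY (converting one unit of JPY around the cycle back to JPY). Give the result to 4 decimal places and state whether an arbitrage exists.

Around JPY → BRL → EUR → JPY: 1 × 0.030030 × 0.19754 ÷ 0.0057897 = 1.024600
Product > 1; profitable direction is JPY → BRL → EUR → JPY.

1.0246 (arbitrage exists)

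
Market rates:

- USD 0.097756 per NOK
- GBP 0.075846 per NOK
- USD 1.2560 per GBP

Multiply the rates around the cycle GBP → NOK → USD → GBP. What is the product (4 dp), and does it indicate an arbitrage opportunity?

1.0262 (arbitrage exists)

Around GBP → NOK → USD → GBP: 1 ÷ 0.075846 × 0.097756 ÷ 1.2560 = 1.026174
Product > 1; profitable direction is GBP → NOK → USD → GBP.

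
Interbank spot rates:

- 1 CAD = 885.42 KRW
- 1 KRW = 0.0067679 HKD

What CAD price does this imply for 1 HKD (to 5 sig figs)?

HKD/CAD = 0.16688

1 HKD ÷ 0.0067679 = 147.756 KRW
147.756 KRW ÷ 885.42 = 0.166877 CAD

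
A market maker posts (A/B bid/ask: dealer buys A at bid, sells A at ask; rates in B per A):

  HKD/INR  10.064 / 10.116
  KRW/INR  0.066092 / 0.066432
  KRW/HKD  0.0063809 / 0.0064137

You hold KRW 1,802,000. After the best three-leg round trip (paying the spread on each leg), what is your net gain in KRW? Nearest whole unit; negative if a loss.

Net profit: KRW 33,635

Best loop KRW → INR → HKD → KRW:
KRW 1,802,000 × 0.066092 (sell KRW at bid) = INR 119,097.78
INR 119,097.78 ÷ 10.116 (buy HKD at ask) = HKD 11,773.21
HKD 11,773.21 ÷ 0.0064137 (buy KRW at ask) = KRW 1,835,635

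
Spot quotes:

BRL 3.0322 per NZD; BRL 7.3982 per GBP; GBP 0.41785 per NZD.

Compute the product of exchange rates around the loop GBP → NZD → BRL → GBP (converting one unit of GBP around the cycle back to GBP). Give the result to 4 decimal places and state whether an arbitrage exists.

Around GBP → NZD → BRL → GBP: 1 ÷ 0.41785 × 3.0322 ÷ 7.3982 = 0.980870
Product < 1; profitable direction is GBP → BRL → NZD → GBP.

0.9809 (arbitrage exists)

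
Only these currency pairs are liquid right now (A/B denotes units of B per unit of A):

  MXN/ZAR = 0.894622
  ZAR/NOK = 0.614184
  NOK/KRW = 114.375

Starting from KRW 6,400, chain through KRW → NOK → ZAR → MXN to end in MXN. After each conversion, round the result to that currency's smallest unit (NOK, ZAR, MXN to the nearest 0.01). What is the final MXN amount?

KRW 6,400 ÷ 114.375 = NOK 55.96
NOK 55.96 ÷ 0.614184 = ZAR 91.11
ZAR 91.11 ÷ 0.894622 = MXN 101.84

MXN 101.84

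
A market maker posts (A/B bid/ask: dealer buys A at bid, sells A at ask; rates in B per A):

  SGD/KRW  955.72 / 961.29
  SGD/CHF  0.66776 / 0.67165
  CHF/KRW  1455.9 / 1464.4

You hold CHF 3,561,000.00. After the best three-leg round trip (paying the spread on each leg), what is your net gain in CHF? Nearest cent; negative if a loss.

Net profit: CHF 40,384.54

Best loop CHF → KRW → SGD → CHF:
CHF 3,561,000.00 × 1455.9 (sell CHF at bid) = KRW 5,184,459,900
KRW 5,184,459,900 ÷ 961.29 (buy SGD at ask) = SGD 5,393,231.91
SGD 5,393,231.91 × 0.66776 (sell SGD at bid) = CHF 3,601,384.54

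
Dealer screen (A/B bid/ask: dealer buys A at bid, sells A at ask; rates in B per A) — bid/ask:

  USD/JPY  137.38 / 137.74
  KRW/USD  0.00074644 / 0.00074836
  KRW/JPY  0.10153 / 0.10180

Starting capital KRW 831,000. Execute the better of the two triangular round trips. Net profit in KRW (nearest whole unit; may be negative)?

Best loop KRW → USD → JPY → KRW:
KRW 831,000 × 0.00074644 (sell KRW at bid) = USD 620.29
USD 620.29 × 137.38 (sell USD at bid) = JPY 85,216
JPY 85,216 ÷ 0.10180 (buy KRW at ask) = KRW 837,089

Net profit: KRW 6,089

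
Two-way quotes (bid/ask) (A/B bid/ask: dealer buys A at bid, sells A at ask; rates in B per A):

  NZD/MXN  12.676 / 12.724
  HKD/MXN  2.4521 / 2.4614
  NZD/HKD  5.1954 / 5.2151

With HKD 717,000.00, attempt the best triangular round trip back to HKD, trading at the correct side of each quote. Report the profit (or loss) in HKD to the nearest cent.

Net profit: HKD 881.34

Best loop HKD → MXN → NZD → HKD:
HKD 717,000.00 × 2.4521 (sell HKD at bid) = MXN 1,758,155.70
MXN 1,758,155.70 ÷ 12.724 (buy NZD at ask) = NZD 138,176.34
NZD 138,176.34 × 5.1954 (sell NZD at bid) = HKD 717,881.34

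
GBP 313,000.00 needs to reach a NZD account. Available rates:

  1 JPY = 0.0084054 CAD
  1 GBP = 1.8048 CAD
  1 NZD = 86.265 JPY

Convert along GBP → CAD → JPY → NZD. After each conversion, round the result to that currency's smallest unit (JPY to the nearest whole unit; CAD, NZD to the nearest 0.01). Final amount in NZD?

NZD 779,077.04

GBP 313,000.00 × 1.8048 = CAD 564,902.40
CAD 564,902.40 ÷ 0.0084054 = JPY 67,207,081
JPY 67,207,081 ÷ 86.265 = NZD 779,077.04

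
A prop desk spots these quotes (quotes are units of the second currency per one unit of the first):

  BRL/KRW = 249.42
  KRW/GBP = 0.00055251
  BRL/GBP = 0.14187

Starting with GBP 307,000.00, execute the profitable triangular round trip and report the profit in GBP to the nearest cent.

Profit: GBP 9,051.26

Profitable loop is GBP → KRW → BRL → GBP:
GBP 307,000.00 ÷ 0.00055251 = KRW 555,646,052
KRW 555,646,052 ÷ 249.42 = BRL 2,227,752.59
BRL 2,227,752.59 × 0.14187 = GBP 316,051.26
Profit = GBP 316,051.26 − GBP 307,000.00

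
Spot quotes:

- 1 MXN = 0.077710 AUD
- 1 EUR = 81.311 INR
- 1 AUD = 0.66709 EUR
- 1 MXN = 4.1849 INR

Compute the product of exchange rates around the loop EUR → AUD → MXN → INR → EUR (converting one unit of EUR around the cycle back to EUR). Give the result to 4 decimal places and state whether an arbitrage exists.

Around EUR → AUD → MXN → INR → EUR: 1 ÷ 0.66709 ÷ 0.077710 × 4.1849 ÷ 81.311 = 0.992829
Product < 1; profitable direction is EUR → INR → MXN → AUD → EUR.

0.9928 (arbitrage exists)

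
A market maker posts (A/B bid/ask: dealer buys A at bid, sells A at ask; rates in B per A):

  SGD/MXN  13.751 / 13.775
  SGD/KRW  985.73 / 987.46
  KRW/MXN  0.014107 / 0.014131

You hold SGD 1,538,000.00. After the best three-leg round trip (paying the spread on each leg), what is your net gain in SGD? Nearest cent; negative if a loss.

Net profit: SGD 14,592.09

Best loop SGD → KRW → MXN → SGD:
SGD 1,538,000.00 × 985.73 (sell SGD at bid) = KRW 1,516,052,740
KRW 1,516,052,740 × 0.014107 (sell KRW at bid) = MXN 21,386,956.00
MXN 21,386,956.00 ÷ 13.775 (buy SGD at ask) = SGD 1,552,592.09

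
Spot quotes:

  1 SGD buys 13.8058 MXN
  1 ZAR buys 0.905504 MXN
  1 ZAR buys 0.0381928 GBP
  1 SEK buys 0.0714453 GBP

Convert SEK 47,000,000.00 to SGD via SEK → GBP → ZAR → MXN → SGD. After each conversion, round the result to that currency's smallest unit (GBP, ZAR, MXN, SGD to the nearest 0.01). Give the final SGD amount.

SGD 5,766,586.61

SEK 47,000,000.00 × 0.0714453 = GBP 3,357,929.10
GBP 3,357,929.10 ÷ 0.0381928 = ZAR 87,920,474.54
ZAR 87,920,474.54 × 0.905504 = MXN 79,612,341.38
MXN 79,612,341.38 ÷ 13.8058 = SGD 5,766,586.61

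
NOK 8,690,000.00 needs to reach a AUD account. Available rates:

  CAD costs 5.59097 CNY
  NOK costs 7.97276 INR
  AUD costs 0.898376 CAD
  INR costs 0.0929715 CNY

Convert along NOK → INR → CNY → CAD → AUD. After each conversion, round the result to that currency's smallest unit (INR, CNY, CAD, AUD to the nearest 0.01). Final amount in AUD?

NOK 8,690,000.00 × 7.97276 = INR 69,283,284.40
INR 69,283,284.40 × 0.0929715 = CNY 6,441,370.88
CNY 6,441,370.88 ÷ 5.59097 = CAD 1,152,102.57
CAD 1,152,102.57 ÷ 0.898376 = AUD 1,282,428.04

AUD 1,282,428.04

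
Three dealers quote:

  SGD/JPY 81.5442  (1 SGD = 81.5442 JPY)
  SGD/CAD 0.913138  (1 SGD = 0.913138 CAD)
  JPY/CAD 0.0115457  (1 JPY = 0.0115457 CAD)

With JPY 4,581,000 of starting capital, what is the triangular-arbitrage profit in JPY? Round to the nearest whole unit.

Profit: JPY 142,210

Profitable loop is JPY → CAD → SGD → JPY:
JPY 4,581,000 × 0.0115457 = CAD 52,890.85
CAD 52,890.85 ÷ 0.913138 = SGD 57,922.08
SGD 57,922.08 × 81.5442 = JPY 4,723,210
Profit = JPY 4,723,210 − JPY 4,581,000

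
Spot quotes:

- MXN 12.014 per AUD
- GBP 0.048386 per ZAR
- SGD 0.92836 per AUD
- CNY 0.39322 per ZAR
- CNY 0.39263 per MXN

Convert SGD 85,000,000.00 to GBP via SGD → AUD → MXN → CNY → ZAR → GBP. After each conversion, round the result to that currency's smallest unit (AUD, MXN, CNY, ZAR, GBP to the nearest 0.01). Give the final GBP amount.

GBP 53,144,427.84

SGD 85,000,000.00 ÷ 0.92836 = AUD 91,559,308.89
AUD 91,559,308.89 × 12.014 = MXN 1,099,993,537.00
MXN 1,099,993,537.00 × 0.39263 = CNY 431,890,462.43
CNY 431,890,462.43 ÷ 0.39322 = ZAR 1,098,343,071.13
ZAR 1,098,343,071.13 × 0.048386 = GBP 53,144,427.84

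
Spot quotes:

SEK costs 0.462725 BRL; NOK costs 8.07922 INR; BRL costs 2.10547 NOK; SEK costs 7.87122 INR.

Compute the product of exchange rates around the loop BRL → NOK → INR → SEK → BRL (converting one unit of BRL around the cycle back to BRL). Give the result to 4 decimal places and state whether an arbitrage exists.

Around BRL → NOK → INR → SEK → BRL: 1 × 2.10547 × 8.07922 ÷ 7.87122 × 0.462725 = 0.999999
Product ≈ 1 (deviation 0.000%, within rounding noise).

1.0000 (no arbitrage)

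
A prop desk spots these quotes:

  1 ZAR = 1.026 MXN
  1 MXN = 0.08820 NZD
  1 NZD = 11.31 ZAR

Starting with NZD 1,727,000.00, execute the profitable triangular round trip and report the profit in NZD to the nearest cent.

Profitable loop is NZD → ZAR → MXN → NZD:
NZD 1,727,000.00 × 11.31 = ZAR 19,532,370.00
ZAR 19,532,370.00 × 1.026 = MXN 20,040,211.62
MXN 20,040,211.62 × 0.08820 = NZD 1,767,546.66
Profit = NZD 1,767,546.66 − NZD 1,727,000.00

Profit: NZD 40,546.66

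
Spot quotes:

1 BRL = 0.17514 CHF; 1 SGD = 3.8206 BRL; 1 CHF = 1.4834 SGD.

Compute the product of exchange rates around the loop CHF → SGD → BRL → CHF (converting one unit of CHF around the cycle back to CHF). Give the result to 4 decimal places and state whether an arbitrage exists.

Around CHF → SGD → BRL → CHF: 1 × 1.4834 × 3.8206 × 0.17514 = 0.992602
Product < 1; profitable direction is CHF → BRL → SGD → CHF.

0.9926 (arbitrage exists)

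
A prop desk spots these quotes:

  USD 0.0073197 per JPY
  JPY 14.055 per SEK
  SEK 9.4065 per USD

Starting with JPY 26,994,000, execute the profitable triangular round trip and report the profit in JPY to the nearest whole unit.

Profit: JPY 900,273

Profitable loop is JPY → SEK → USD → JPY:
JPY 26,994,000 ÷ 14.055 = SEK 1,920,597.65
SEK 1,920,597.65 ÷ 9.4065 = USD 204,177.71
USD 204,177.71 ÷ 0.0073197 = JPY 27,894,273
Profit = JPY 27,894,273 − JPY 26,994,000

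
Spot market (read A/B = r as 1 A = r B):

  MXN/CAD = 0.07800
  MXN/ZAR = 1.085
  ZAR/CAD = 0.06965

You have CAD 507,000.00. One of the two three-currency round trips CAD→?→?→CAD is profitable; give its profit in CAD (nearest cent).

Profit: CAD 16,301.17

Profitable loop is CAD → ZAR → MXN → CAD:
CAD 507,000.00 ÷ 0.06965 = ZAR 7,279,253.41
ZAR 7,279,253.41 ÷ 1.085 = MXN 6,708,989.32
MXN 6,708,989.32 × 0.07800 = CAD 523,301.17
Profit = CAD 523,301.17 − CAD 507,000.00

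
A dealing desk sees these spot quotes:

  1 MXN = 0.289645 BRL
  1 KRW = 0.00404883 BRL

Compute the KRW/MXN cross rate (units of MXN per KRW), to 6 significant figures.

KRW/MXN = 0.0139786

1 KRW × 0.00404883 = 0.00404883 BRL
0.00404883 BRL ÷ 0.289645 = 0.0139786 MXN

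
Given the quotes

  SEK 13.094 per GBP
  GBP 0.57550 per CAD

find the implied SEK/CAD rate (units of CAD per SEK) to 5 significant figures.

1 SEK ÷ 13.094 = 0.0763709 GBP
0.0763709 GBP ÷ 0.57550 = 0.132703 CAD

SEK/CAD = 0.13270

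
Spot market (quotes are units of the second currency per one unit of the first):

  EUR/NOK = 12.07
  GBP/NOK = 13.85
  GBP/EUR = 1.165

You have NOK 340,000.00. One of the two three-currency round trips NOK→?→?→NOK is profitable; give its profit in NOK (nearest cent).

Profit: NOK 5,193.29

Profitable loop is NOK → GBP → EUR → NOK:
NOK 340,000.00 ÷ 13.85 = GBP 24,548.74
GBP 24,548.74 × 1.165 = EUR 28,599.28
EUR 28,599.28 × 12.07 = NOK 345,193.29
Profit = NOK 345,193.29 − NOK 340,000.00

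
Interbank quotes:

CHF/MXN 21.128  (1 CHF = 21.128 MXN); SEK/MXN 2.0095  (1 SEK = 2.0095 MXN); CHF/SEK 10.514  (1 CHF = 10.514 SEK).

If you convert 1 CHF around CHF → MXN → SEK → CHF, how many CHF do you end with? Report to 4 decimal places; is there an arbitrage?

1.0000 (no arbitrage)

Around CHF → MXN → SEK → CHF: 1 × 21.128 ÷ 2.0095 ÷ 10.514 = 1.000006
Product ≈ 1 (deviation 0.001%, within rounding noise).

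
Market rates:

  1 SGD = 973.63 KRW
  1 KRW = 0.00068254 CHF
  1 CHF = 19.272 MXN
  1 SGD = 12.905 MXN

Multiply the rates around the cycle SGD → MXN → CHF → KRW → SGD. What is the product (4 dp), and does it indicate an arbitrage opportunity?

1.0076 (arbitrage exists)

Around SGD → MXN → CHF → KRW → SGD: 1 × 12.905 ÷ 19.272 ÷ 0.00068254 ÷ 973.63 = 1.007649
Product > 1; profitable direction is SGD → MXN → CHF → KRW → SGD.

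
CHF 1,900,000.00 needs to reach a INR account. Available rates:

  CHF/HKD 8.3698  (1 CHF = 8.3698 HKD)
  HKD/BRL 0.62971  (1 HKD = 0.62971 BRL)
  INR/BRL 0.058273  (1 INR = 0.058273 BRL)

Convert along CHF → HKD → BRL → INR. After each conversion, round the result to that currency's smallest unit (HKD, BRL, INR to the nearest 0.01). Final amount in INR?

CHF 1,900,000.00 × 8.3698 = HKD 15,902,620.00
HKD 15,902,620.00 × 0.62971 = BRL 10,014,038.84
BRL 10,014,038.84 ÷ 0.058273 = INR 171,846,976.13

INR 171,846,976.13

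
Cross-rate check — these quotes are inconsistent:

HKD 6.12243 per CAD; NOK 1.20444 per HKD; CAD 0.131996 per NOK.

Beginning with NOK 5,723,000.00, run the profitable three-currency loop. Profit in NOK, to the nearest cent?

Profitable loop is NOK → HKD → CAD → NOK:
NOK 5,723,000.00 ÷ 1.20444 = HKD 4,751,585.80
HKD 4,751,585.80 ÷ 6.12243 = CAD 776,094.75
CAD 776,094.75 ÷ 0.131996 = NOK 5,879,683.88
Profit = NOK 5,879,683.88 − NOK 5,723,000.00

Profit: NOK 156,683.88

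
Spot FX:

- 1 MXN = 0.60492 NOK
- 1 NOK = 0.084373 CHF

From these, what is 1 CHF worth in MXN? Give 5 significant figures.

CHF/MXN = 19.593

1 CHF ÷ 0.084373 = 11.8521 NOK
11.8521 NOK ÷ 0.60492 = 19.5929 MXN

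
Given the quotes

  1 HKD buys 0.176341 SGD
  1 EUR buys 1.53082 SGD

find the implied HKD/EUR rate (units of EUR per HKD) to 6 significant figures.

1 HKD × 0.176341 = 0.176341 SGD
0.176341 SGD ÷ 1.53082 = 0.115194 EUR

HKD/EUR = 0.115194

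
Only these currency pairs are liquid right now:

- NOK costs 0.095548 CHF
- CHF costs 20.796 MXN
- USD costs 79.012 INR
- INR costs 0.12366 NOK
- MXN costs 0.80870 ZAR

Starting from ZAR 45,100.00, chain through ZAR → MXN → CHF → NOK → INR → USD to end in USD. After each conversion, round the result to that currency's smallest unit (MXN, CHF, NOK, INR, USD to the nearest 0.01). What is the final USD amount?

USD 2,872.53

ZAR 45,100.00 ÷ 0.80870 = MXN 55,768.52
MXN 55,768.52 ÷ 20.796 = CHF 2,681.69
CHF 2,681.69 ÷ 0.095548 = NOK 28,066.42
NOK 28,066.42 ÷ 0.12366 = INR 226,964.42
INR 226,964.42 ÷ 79.012 = USD 2,872.53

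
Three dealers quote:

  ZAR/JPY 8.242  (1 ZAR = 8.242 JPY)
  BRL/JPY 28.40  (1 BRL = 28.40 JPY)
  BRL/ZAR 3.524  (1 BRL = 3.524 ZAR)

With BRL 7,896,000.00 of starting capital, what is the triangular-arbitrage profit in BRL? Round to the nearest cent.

Profitable loop is BRL → ZAR → JPY → BRL:
BRL 7,896,000.00 × 3.524 = ZAR 27,825,504.00
ZAR 27,825,504.00 × 8.242 = JPY 229,337,804
JPY 229,337,804 ÷ 28.40 = BRL 8,075,274.79
Profit = BRL 8,075,274.79 − BRL 7,896,000.00

Profit: BRL 179,274.79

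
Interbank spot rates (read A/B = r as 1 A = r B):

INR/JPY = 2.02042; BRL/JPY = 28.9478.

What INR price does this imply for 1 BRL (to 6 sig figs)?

BRL/INR = 14.3276

1 BRL × 28.9478 = 28.9478 JPY
28.9478 JPY ÷ 2.02042 = 14.3276 INR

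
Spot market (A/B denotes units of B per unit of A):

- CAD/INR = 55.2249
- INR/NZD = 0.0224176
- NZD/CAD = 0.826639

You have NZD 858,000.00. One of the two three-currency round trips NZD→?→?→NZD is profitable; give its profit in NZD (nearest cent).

Profitable loop is NZD → CAD → INR → NZD:
NZD 858,000.00 × 0.826639 = CAD 709,256.26
CAD 709,256.26 × 55.2249 = INR 39,168,606.14
INR 39,168,606.14 × 0.0224176 = NZD 878,066.15
Profit = NZD 878,066.15 − NZD 858,000.00

Profit: NZD 20,066.15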